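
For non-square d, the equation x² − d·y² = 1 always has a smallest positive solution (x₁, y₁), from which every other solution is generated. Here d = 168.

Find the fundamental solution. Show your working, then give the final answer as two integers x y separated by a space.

√168 → a₀=12, period (1,24); ℓ=2 even so k=1
k=0  a_k=12  p_k/q_k = 12/1
k=1  a_k=1  p_k/q_k = 13/1
(x₁, y₁) = (13, 1);  13² − 168·1² = 1 ✓

13 1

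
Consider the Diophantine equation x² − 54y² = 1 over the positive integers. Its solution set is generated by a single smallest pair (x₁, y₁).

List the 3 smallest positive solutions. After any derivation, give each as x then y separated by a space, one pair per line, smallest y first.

485 66
470449 64020
456335045 62099334

√54 = [7; 2,1,6,1,2,14, …], period ℓ=6 (even) → k=5
a_0=7:  p_0=7·1+0=7,  q_0=7·0+1=1
…
a_2=1:  p_2=1·15+7=22,  q_2=1·2+1=3
a_3=6:  p_3=6·22+15=147,  q_3=6·3+2=20
a_4=1:  p_4=1·147+22=169,  q_4=1·20+3=23
a_5=2:  p_5=2·169+147=485,  q_5=2·23+20=66
(x₁, y₁) = (485, 66);  485² − 54·66² = 1 ✓
n=2: (485,66)∘(485,66) = (485·485+54·66·66, 485·66+66·485) = (470449,64020)
n=3: (470449,64020)∘(485,66) = (485·470449+54·66·64020, 485·64020+66·470449) = (456335045,62099334)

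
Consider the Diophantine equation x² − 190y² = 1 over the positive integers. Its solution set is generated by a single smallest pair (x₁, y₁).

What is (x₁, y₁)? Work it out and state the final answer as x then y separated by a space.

d=190: √d = [13; 1,3,1,1,1,…,3,1,26] (ℓ=14, even), read p_13/q_13
a_0=13:  p_0=13·1+0=13,  q_0=13·0+1=1
a_1=1:  p_1=1·13+1=14,  q_1=1·1+0=1
…
a_3=1:  p_3=1·55+14=69,  q_3=1·4+1=5
a_4=1:  p_4=1·69+55=124,  q_4=1·5+4=9
…
a_8=2:  p_8=2·1213+510=2936,  q_8=2·88+37=213
…
a_10=1:  p_10=1·4149+2936=7085,  q_10=1·301+213=514
a_11=1:  p_11=1·7085+4149=11234,  q_11=1·514+301=815
a_12=3:  p_12=3·11234+7085=40787,  q_12=3·815+514=2959
a_13=1:  p_13=1·40787+11234=52021,  q_13=1·2959+815=3774
fundamental: x₁=52021, y₁=3774  (since 2706184441 − 190·14243076 = 1)

52021 3774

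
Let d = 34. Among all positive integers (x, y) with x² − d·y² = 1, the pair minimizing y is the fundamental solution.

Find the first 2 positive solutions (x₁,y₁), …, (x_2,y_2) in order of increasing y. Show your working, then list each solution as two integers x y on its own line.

35 6
2449 420

d=34: √d = [5; 1,4,1,10] (ℓ=4, even), read p_3/q_3
a_0=5:  p_0=5·1+0=5,  q_0=5·0+1=1
…
a_2=4:  p_2=4·6+5=29,  q_2=4·1+1=5
a_3=1:  p_3=1·29+6=35,  q_3=1·5+1=6
fundamental: x₁=35, y₁=6  (since 1225 − 34·36 = 1)
k=2:  x_2 = 35·35+34·6·6 = 2449,  y_2 = 35·6+6·35 = 420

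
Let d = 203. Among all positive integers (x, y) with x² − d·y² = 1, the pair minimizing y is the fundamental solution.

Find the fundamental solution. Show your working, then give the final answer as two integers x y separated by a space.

57 4

√203 → a₀=14, period (4,28); ℓ=2 even so k=1
step 0: (14, 1)  from 14·(1,0) + (0,1)
step 1: (57, 4)  from 4·(14,1) + (1,0)
(x₁, y₁) = (57, 4);  57² − 203·4² = 1 ✓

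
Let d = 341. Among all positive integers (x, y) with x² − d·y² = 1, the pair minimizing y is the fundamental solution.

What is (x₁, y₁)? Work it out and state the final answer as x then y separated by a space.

√341 = [18; 2,6,1,8,2,…,6,2,36, …], period ℓ=14 (even) → k=13
i=0: a=18 ⇒ p=18, q=1
…
i=4: a=8 ⇒ p=2456, q=133
i=5: a=2 ⇒ p=5189, q=281
i=6: a=1 ⇒ p=7645, q=414
…
i=8: a=1 ⇒ p=28124, q=1523
i=9: a=2 ⇒ p=76727, q=4155
i=10: a=8 ⇒ p=641940, q=34763
…
i=12: a=6 ⇒ p=4953942, q=268271
i=13: a=2 ⇒ p=10626551, q=575460
→ (10626551, 575460).  Check: 10626551²=112923586155601, 341·575460²=112923586155600, difference 1.

10626551 575460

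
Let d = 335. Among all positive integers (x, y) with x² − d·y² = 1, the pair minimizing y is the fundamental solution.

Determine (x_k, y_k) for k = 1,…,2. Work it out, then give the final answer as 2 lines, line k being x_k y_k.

604 33
729631 39864

√335 → a₀=18, period (3,3,3,36); ℓ=4 even so k=3
a_0=18:  p_0=18·1+0=18,  q_0=18·0+1=1
a_1=3:  p_1=3·18+1=55,  q_1=3·1+0=3
a_2=3:  p_2=3·55+18=183,  q_2=3·3+1=10
a_3=3:  p_3=3·183+55=604,  q_3=3·10+3=33
fundamental: x₁=604, y₁=33  (since 364816 − 335·1089 = 1)
(604+33√335)^2 = 729631 + 39864√335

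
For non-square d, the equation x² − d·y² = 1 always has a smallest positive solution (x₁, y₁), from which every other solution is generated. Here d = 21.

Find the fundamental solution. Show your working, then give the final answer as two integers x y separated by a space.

55 12

√21 → a₀=4, period (1,1,2,1,1,8); ℓ=6 even so k=5
step 0: (4, 1)  from 4·(1,0) + (0,1)
…
step 3: (23, 5)  from 2·(9,2) + (5,1)
step 4: (32, 7)  from 1·(23,5) + (9,2)
step 5: (55, 12)  from 1·(32,7) + (23,5)
fundamental: x₁=55, y₁=12  (since 3025 − 21·144 = 1)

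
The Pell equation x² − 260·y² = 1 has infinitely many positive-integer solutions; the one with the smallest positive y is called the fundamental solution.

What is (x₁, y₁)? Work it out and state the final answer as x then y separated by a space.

d=260: √d = [16; 8,32] (ℓ=2, even), read p_1/q_1
i=0: a=16 ⇒ p=16, q=1
i=1: a=8 ⇒ p=129, q=8
fundamental: x₁=129, y₁=8  (since 16641 − 260·64 = 1)

129 8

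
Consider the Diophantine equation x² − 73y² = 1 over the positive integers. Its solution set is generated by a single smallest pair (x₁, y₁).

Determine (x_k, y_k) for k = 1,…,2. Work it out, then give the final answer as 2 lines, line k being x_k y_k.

2281249 267000
10408194000001 1218186966000

√73 → a₀=8, period (1,1,5,5,1,1,16); ℓ=7 odd so k=13
i=0: a=8 ⇒ p=8, q=1
i=1: a=1 ⇒ p=9, q=1
…
i=4: a=5 ⇒ p=487, q=57
i=5: a=1 ⇒ p=581, q=68
…
i=7: a=16 ⇒ p=17669, q=2068
i=8: a=1 ⇒ p=18737, q=2193
i=9: a=1 ⇒ p=36406, q=4261
…
i=11: a=5 ⇒ p=1040241, q=121751
i=12: a=1 ⇒ p=1241008, q=145249
i=13: a=1 ⇒ p=2281249, q=267000
(x₁, y₁) = (2281249, 267000);  2281249² − 73·267000² = 1 ✓
n=2: (2281249,267000)∘(2281249,267000) = (2281249·2281249+73·267000·267000, 2281249·267000+267000·2281249) = (10408194000001,1218186966000)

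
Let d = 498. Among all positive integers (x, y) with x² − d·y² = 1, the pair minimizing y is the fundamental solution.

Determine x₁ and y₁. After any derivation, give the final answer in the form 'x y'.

179777 8056

[22; 3,6,22,6,3,44] for √498; ℓ=6 ⇒ convergent index 5
k=0  a_k=22  p_k/q_k = 22/1
k=1  a_k=3  p_k/q_k = 67/3
k=2  a_k=6  p_k/q_k = 424/19
k=3  a_k=22  p_k/q_k = 9395/421
k=4  a_k=6  p_k/q_k = 56794/2545
k=5  a_k=3  p_k/q_k = 179777/8056
(x₁, y₁) = (179777, 8056);  179777² − 498·8056² = 1 ✓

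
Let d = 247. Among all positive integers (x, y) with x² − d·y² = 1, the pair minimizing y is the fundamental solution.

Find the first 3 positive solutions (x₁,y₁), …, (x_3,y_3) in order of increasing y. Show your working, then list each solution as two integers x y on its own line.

85292 5427
14549450527 925759368
2481903468612476 157919736025485

√247 → a₀=15, period (1,2,1,1,9,1,9,1,1,2,1,30); ℓ=12 even so k=11
k=0  a_k=15  p_k/q_k = 15/1
k=1  a_k=1  p_k/q_k = 16/1
k=2  a_k=2  p_k/q_k = 47/3
k=3  a_k=1  p_k/q_k = 63/4
k=4  a_k=1  p_k/q_k = 110/7
k=5  a_k=9  p_k/q_k = 1053/67
…
k=8  a_k=1  p_k/q_k = 12683/807
k=9  a_k=1  p_k/q_k = 24203/1540
k=10  a_k=2  p_k/q_k = 61089/3887
k=11  a_k=1  p_k/q_k = 85292/5427
→ (85292, 5427).  Check: 85292²=7274725264, 247·5427²=7274725263, difference 1.
k=2:  x_2 = 85292·85292+247·5427·5427 = 14549450527,  y_2 = 85292·5427+5427·85292 = 925759368
k=3:  x_3 = 85292·14549450527+247·5427·925759368 = 2481903468612476,  y_3 = 85292·925759368+5427·14549450527 = 157919736025485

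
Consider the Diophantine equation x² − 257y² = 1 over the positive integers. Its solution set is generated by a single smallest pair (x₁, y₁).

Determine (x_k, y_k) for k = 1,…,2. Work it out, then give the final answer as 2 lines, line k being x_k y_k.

√257 → a₀=16, period (32); ℓ=1 odd so k=1
k=0  a_k=16  p_k/q_k = 16/1
k=1  a_k=32  p_k/q_k = 513/32
→ (513, 32).  Check: 513²=263169, 257·32²=263168, difference 1.
n=2: (513,32)∘(513,32) = (513·513+257·32·32, 513·32+32·513) = (526337,32832)

513 32
526337 32832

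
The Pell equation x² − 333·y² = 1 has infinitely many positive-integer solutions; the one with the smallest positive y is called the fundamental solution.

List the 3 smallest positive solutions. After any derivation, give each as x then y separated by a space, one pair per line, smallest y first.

73 4
10657 584
1555849 85260

d=333: √d = [18; 4,36] (ℓ=2, even), read p_1/q_1
a_0=18:  p_0=18·1+0=18,  q_0=18·0+1=1
a_1=4:  p_1=4·18+1=73,  q_1=4·1+0=4
→ (73, 4).  Check: 73²=5329, 333·4²=5328, difference 1.
(73+4√333)^2 = 10657 + 584√333
(73+4√333)^3 = 1555849 + 85260√333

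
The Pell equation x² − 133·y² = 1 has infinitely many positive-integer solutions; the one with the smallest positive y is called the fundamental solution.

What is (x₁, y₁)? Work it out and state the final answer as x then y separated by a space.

d=133: √d = [11; 1,1,7,5,1,…,1,1,22] (ℓ=16, even), read p_15/q_15
i=0: a=11 ⇒ p=11, q=1
…
i=2: a=1 ⇒ p=23, q=2
…
i=4: a=5 ⇒ p=888, q=77
…
i=8: a=2 ⇒ p=7969, q=691
i=9: a=1 ⇒ p=10979, q=952
…
i=11: a=1 ⇒ p=29927, q=2595
i=12: a=5 ⇒ p=168583, q=14618
i=13: a=7 ⇒ p=1210008, q=104921
i=14: a=1 ⇒ p=1378591, q=119539
i=15: a=1 ⇒ p=2588599, q=224460
(x₁, y₁) = (2588599, 224460);  2588599² − 133·224460² = 1 ✓

2588599 224460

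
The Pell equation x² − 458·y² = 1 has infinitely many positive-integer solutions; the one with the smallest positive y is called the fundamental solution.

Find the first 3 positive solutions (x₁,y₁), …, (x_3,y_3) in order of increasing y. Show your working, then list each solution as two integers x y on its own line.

22899 1070
1048728401 49003860
48029663286099 2244278779210

√458 = [21; 2,2,42, …], period ℓ=3 (odd) → k=5
i=0: a=21 ⇒ p=21, q=1
i=1: a=2 ⇒ p=43, q=2
…
i=4: a=2 ⇒ p=9181, q=429
i=5: a=2 ⇒ p=22899, q=1070
→ (22899, 1070).  Check: 22899²=524364201, 458·1070²=524364200, difference 1.
k=2:  x_2 = 22899·22899+458·1070·1070 = 1048728401,  y_2 = 22899·1070+1070·22899 = 49003860
k=3:  x_3 = 22899·1048728401+458·1070·49003860 = 48029663286099,  y_3 = 22899·49003860+1070·1048728401 = 2244278779210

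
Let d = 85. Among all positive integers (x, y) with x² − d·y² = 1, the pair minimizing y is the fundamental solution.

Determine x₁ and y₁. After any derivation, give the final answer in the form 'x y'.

√85 = [9; 4,1,1,4,18, …], period ℓ=5 (odd) → k=9
k=0  a_k=9  p_k/q_k = 9/1
…
k=2  a_k=1  p_k/q_k = 46/5
k=3  a_k=1  p_k/q_k = 83/9
k=4  a_k=4  p_k/q_k = 378/41
k=5  a_k=18  p_k/q_k = 6887/747
…
k=7  a_k=1  p_k/q_k = 34813/3776
k=8  a_k=1  p_k/q_k = 62739/6805
k=9  a_k=4  p_k/q_k = 285769/30996
(x₁, y₁) = (285769, 30996);  285769² − 85·30996² = 1 ✓

285769 30996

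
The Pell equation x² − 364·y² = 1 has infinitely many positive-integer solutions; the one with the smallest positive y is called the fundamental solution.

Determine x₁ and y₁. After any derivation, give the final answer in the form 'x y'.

4954951 259710

√364 → a₀=19, period (12,1,2,3,1,8,1,3,2,1,12,38); ℓ=12 even so k=11
step 0: (19, 1)  from 19·(1,0) + (0,1)
step 1: (229, 12)  from 12·(19,1) + (1,0)
…
step 3: (725, 38)  from 2·(248,13) + (229,12)
step 4: (2423, 127)  from 3·(725,38) + (248,13)
step 5: (3148, 165)  from 1·(2423,127) + (725,38)
…
step 7: (30755, 1612)  from 1·(27607,1447) + (3148,165)
step 8: (119872, 6283)  from 3·(30755,1612) + (27607,1447)
step 9: (270499, 14178)  from 2·(119872,6283) + (30755,1612)
step 10: (390371, 20461)  from 1·(270499,14178) + (119872,6283)
step 11: (4954951, 259710)  from 12·(390371,20461) + (270499,14178)
(x₁, y₁) = (4954951, 259710);  4954951² − 364·259710² = 1 ✓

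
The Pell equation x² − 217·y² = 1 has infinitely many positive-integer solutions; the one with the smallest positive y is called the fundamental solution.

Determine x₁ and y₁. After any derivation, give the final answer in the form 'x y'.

√217 → a₀=14, period (1,2,1,2,1,…,2,1,28); ℓ=16 even so k=15
i=0: a=14 ⇒ p=14, q=1
…
i=2: a=2 ⇒ p=44, q=3
…
i=4: a=2 ⇒ p=162, q=11
i=5: a=1 ⇒ p=221, q=15
i=6: a=1 ⇒ p=383, q=26
…
i=8: a=4 ⇒ p=15055, q=1022
i=9: a=9 ⇒ p=139163, q=9447
…
i=11: a=1 ⇒ p=293381, q=19916
i=12: a=2 ⇒ p=740980, q=50301
i=13: a=1 ⇒ p=1034361, q=70217
i=14: a=2 ⇒ p=2809702, q=190735
i=15: a=1 ⇒ p=3844063, q=260952
→ (3844063, 260952).  Check: 3844063²=14776820347969, 217·260952²=14776820347968, difference 1.

3844063 260952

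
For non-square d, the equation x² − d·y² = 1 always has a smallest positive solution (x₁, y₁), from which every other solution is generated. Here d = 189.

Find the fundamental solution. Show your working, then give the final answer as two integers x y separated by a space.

55 4

[13; 1,2,1,26] for √189; ℓ=4 ⇒ convergent index 3
k=0  a_k=13  p_k/q_k = 13/1
k=1  a_k=1  p_k/q_k = 14/1
k=2  a_k=2  p_k/q_k = 41/3
k=3  a_k=1  p_k/q_k = 55/4
(x₁, y₁) = (55, 4);  55² − 189·4² = 1 ✓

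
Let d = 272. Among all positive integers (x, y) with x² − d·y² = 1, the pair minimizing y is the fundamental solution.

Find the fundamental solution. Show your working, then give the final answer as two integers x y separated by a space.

33 2

d=272: √d = [16; 2,32] (ℓ=2, even), read p_1/q_1
i=0: a=16 ⇒ p=16, q=1
i=1: a=2 ⇒ p=33, q=2
fundamental: x₁=33, y₁=2  (since 1089 − 272·4 = 1)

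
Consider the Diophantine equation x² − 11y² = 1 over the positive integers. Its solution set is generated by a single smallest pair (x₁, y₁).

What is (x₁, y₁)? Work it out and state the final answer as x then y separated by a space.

√11 → a₀=3, period (3,6); ℓ=2 even so k=1
k=0  a_k=3  p_k/q_k = 3/1
k=1  a_k=3  p_k/q_k = 10/3
→ (10, 3).  Check: 10²=100, 11·3²=99, difference 1.

10 3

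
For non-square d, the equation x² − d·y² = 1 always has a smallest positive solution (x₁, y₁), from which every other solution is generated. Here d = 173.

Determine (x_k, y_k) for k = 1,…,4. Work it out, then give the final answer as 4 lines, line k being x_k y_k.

2499849 190060
12498490045601 950242601880
62488675684008728649 4750926036134042180
312424506839974574118902401 23753195401006348176659760

√173 → a₀=13, period (6,1,1,6,26); ℓ=5 odd so k=9
i=0: a=13 ⇒ p=13, q=1
i=1: a=6 ⇒ p=79, q=6
…
i=3: a=1 ⇒ p=171, q=13
…
i=5: a=26 ⇒ p=29239, q=2223
…
i=7: a=1 ⇒ p=205791, q=15646
i=8: a=1 ⇒ p=382343, q=29069
i=9: a=6 ⇒ p=2499849, q=190060
(x₁, y₁) = (2499849, 190060);  2499849² − 173·190060² = 1 ✓
(2499849+190060√173)^2 = 12498490045601 + 950242601880√173
(2499849+190060√173)^3 = 62488675684008728649 + 4750926036134042180√173
(2499849+190060√173)^4 = 312424506839974574118902401 + 23753195401006348176659760√173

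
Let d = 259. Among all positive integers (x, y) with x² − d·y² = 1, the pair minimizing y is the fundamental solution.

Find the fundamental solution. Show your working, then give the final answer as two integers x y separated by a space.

√259 = [16; 10,1,2,3,4,3,2,1,10,32, …], period ℓ=10 (even) → k=9
i=0: a=16 ⇒ p=16, q=1
i=1: a=10 ⇒ p=161, q=10
i=2: a=1 ⇒ p=177, q=11
…
i=4: a=3 ⇒ p=1722, q=107
…
i=6: a=3 ⇒ p=23931, q=1487
i=7: a=2 ⇒ p=55265, q=3434
i=8: a=1 ⇒ p=79196, q=4921
i=9: a=10 ⇒ p=847225, q=52644
(x₁, y₁) = (847225, 52644);  847225² − 259·52644² = 1 ✓

847225 52644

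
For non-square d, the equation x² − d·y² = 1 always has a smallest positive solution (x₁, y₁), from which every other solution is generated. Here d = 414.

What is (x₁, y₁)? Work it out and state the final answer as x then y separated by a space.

d=414: √d = [20; 2,1,7,2,7,1,2,40] (ℓ=8, even), read p_7/q_7
step 0: (20, 1)  from 20·(1,0) + (0,1)
…
step 3: (468, 23)  from 7·(61,3) + (41,2)
step 4: (997, 49)  from 2·(468,23) + (61,3)
…
step 6: (8444, 415)  from 1·(7447,366) + (997,49)
step 7: (24335, 1196)  from 2·(8444,415) + (7447,366)
→ (24335, 1196).  Check: 24335²=592192225, 414·1196²=592192224, difference 1.

24335 1196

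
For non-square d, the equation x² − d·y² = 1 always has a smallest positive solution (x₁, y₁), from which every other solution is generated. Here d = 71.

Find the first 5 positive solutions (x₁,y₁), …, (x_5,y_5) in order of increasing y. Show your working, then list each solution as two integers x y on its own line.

d=71: √d = [8; 2,2,1,7,1,2,2,16] (ℓ=8, even), read p_7/q_7
i=0: a=8 ⇒ p=8, q=1
i=1: a=2 ⇒ p=17, q=2
i=2: a=2 ⇒ p=42, q=5
…
i=4: a=7 ⇒ p=455, q=54
…
i=6: a=2 ⇒ p=1483, q=176
i=7: a=2 ⇒ p=3480, q=413
fundamental: x₁=3480, y₁=413  (since 12110400 − 71·170569 = 1)
(x_2, y_2) = (3480·3480 + 71·413·413, 3480·413 + 413·3480) = (24220799, 2874480)
(x_3, y_3) = (3480·24220799 + 71·413·2874480, 3480·2874480 + 413·24220799) = (168576757560, 20006380387)
(x_4, y_4) = (3480·168576757560 + 71·413·20006380387, 3480·20006380387 + 413·168576757560) = (1173294208396801, 139244404619040)
(x_5, y_5) = (3480·1173294208396801 + 71·413·139244404619040, 3480·139244404619040 + 413·1173294208396801) = (8166127521864977400, 969141036142138013)

3480 413
24220799 2874480
168576757560 20006380387
1173294208396801 139244404619040
8166127521864977400 969141036142138013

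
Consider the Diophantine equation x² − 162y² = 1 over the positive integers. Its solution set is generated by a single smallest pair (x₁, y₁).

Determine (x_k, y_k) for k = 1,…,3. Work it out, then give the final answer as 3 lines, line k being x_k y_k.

√162 → a₀=12, period (1,2,1,2,12,2,1,2,1,24); ℓ=10 even so k=9
step 0: (12, 1)  from 12·(1,0) + (0,1)
…
step 6: (3602, 283)  from 2·(1731,136) + (140,11)
step 7: (5333, 419)  from 1·(3602,283) + (1731,136)
step 8: (14268, 1121)  from 2·(5333,419) + (3602,283)
step 9: (19601, 1540)  from 1·(14268,1121) + (5333,419)
fundamental: x₁=19601, y₁=1540  (since 384199201 − 162·2371600 = 1)
(19601+1540√162)^2 = 768398401 + 60371080√162
(19601+1540√162)^3 = 30122754096401 + 2366667076620√162

19601 1540
768398401 60371080
30122754096401 2366667076620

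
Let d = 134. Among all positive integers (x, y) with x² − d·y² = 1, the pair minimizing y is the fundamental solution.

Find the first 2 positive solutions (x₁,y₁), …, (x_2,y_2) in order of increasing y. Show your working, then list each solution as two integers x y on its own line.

√134 = [11; 1,1,2,1,3,…,1,1,22, …], period ℓ=14 (even) → k=13
k=0  a_k=11  p_k/q_k = 11/1
k=1  a_k=1  p_k/q_k = 12/1
…
k=4  a_k=1  p_k/q_k = 81/7
k=5  a_k=3  p_k/q_k = 301/26
k=6  a_k=1  p_k/q_k = 382/33
k=7  a_k=10  p_k/q_k = 4121/356
…
k=11  a_k=2  p_k/q_k = 61896/5347
k=12  a_k=1  p_k/q_k = 84029/7259
k=13  a_k=1  p_k/q_k = 145925/12606
fundamental: x₁=145925, y₁=12606  (since 21294105625 − 134·158911236 = 1)
(145925+12606√134)^2 = 42588211249 + 3679061100√134

145925 12606
42588211249 3679061100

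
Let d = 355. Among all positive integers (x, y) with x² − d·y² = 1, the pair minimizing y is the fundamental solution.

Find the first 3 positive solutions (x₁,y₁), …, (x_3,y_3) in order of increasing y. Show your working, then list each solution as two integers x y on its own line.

√355 → a₀=18, period (1,5,3,3,1,6,1,3,3,5,1,36); ℓ=12 even so k=11
i=0: a=18 ⇒ p=18, q=1
…
i=3: a=3 ⇒ p=358, q=19
i=4: a=3 ⇒ p=1187, q=63
i=5: a=1 ⇒ p=1545, q=82
…
i=9: a=3 ⇒ p=151391, q=8035
i=10: a=5 ⇒ p=803418, q=42641
i=11: a=1 ⇒ p=954809, q=50676
fundamental: x₁=954809, y₁=50676  (since 911660226481 − 355·2568056976 = 1)
(x_2, y_2) = (954809·954809 + 355·50676·50676, 954809·50676 + 50676·954809) = (1823320452961, 96771801768)
(x_3, y_3) = (954809·1823320452961 + 355·50676·96771801768, 954809·96771801768 + 50676·1823320452961) = (3481845556741524089, 184797174548553948)

954809 50676
1823320452961 96771801768
3481845556741524089 184797174548553948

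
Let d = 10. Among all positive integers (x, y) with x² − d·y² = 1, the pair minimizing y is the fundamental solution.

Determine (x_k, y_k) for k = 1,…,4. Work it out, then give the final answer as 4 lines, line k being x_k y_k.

√10 → a₀=3, period (6); ℓ=1 odd so k=1
k=0  a_k=3  p_k/q_k = 3/1
k=1  a_k=6  p_k/q_k = 19/6
(x₁, y₁) = (19, 6);  19² − 10·6² = 1 ✓
(19+6√10)^2 = 721 + 228√10
(19+6√10)^3 = 27379 + 8658√10
(19+6√10)^4 = 1039681 + 328776√10

19 6
721 228
27379 8658
1039681 328776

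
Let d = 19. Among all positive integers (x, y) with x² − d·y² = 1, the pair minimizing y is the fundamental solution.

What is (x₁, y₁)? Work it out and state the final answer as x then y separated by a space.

√19 = [4; 2,1,3,1,2,8, …], period ℓ=6 (even) → k=5
step 0: (4, 1)  from 4·(1,0) + (0,1)
step 1: (9, 2)  from 2·(4,1) + (1,0)
step 2: (13, 3)  from 1·(9,2) + (4,1)
step 3: (48, 11)  from 3·(13,3) + (9,2)
step 4: (61, 14)  from 1·(48,11) + (13,3)
step 5: (170, 39)  from 2·(61,14) + (48,11)
(x₁, y₁) = (170, 39);  170² − 19·39² = 1 ✓

170 39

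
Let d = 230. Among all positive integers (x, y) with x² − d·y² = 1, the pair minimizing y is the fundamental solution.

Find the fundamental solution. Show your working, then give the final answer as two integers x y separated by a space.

91 6

d=230: √d = [15; 6,30] (ℓ=2, even), read p_1/q_1
a_0=15:  p_0=15·1+0=15,  q_0=15·0+1=1
a_1=6:  p_1=6·15+1=91,  q_1=6·1+0=6
fundamental: x₁=91, y₁=6  (since 8281 − 230·36 = 1)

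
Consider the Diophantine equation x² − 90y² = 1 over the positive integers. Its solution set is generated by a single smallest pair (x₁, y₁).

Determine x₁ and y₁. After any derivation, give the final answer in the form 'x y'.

√90 → a₀=9, period (2,18); ℓ=2 even so k=1
i=0: a=9 ⇒ p=9, q=1
i=1: a=2 ⇒ p=19, q=2
fundamental: x₁=19, y₁=2  (since 361 − 90·4 = 1)

19 2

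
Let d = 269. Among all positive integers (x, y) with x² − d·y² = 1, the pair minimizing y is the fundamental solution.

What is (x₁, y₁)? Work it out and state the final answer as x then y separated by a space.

13449 820

√269 = [16; 2,2,32, …], period ℓ=3 (odd) → k=5
step 0: (16, 1)  from 16·(1,0) + (0,1)
step 1: (33, 2)  from 2·(16,1) + (1,0)
…
step 3: (2657, 162)  from 32·(82,5) + (33,2)
step 4: (5396, 329)  from 2·(2657,162) + (82,5)
step 5: (13449, 820)  from 2·(5396,329) + (2657,162)
fundamental: x₁=13449, y₁=820  (since 180875601 − 269·672400 = 1)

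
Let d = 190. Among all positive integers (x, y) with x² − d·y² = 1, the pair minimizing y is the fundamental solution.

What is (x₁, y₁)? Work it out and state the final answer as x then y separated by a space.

52021 3774

√190 = [13; 1,3,1,1,1,…,3,1,26, …], period ℓ=14 (even) → k=13
step 0: (13, 1)  from 13·(1,0) + (0,1)
…
step 5: (193, 14)  from 1·(124,9) + (69,5)
step 6: (510, 37)  from 2·(193,14) + (124,9)
…
step 10: (7085, 514)  from 1·(4149,301) + (2936,213)
…
step 12: (40787, 2959)  from 3·(11234,815) + (7085,514)
step 13: (52021, 3774)  from 1·(40787,2959) + (11234,815)
(x₁, y₁) = (52021, 3774);  52021² − 190·3774² = 1 ✓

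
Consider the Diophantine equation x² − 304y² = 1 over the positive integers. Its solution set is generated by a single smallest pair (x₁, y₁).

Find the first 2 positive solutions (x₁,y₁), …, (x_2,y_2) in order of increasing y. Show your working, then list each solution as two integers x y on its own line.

57799 3315
6681448801 383207370

[17; 2,3,2,1,1,1,1,1,2,3,2,34] for √304; ℓ=12 ⇒ convergent index 11
k=0  a_k=17  p_k/q_k = 17/1
k=1  a_k=2  p_k/q_k = 35/2
…
k=3  a_k=2  p_k/q_k = 279/16
k=4  a_k=1  p_k/q_k = 401/23
k=5  a_k=1  p_k/q_k = 680/39
k=6  a_k=1  p_k/q_k = 1081/62
…
k=8  a_k=1  p_k/q_k = 2842/163
k=9  a_k=2  p_k/q_k = 7445/427
k=10  a_k=3  p_k/q_k = 25177/1444
k=11  a_k=2  p_k/q_k = 57799/3315
→ (57799, 3315).  Check: 57799²=3340724401, 304·3315²=3340724400, difference 1.
k=2:  x_2 = 57799·57799+304·3315·3315 = 6681448801,  y_2 = 57799·3315+3315·57799 = 383207370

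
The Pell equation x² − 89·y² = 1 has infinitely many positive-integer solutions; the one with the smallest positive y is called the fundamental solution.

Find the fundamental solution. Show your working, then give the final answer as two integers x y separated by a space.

[9; 2,3,3,2,18] for √89; ℓ=5 ⇒ convergent index 9
i=0: a=9 ⇒ p=9, q=1
i=1: a=2 ⇒ p=19, q=2
i=2: a=3 ⇒ p=66, q=7
…
i=4: a=2 ⇒ p=500, q=53
i=5: a=18 ⇒ p=9217, q=977
i=6: a=2 ⇒ p=18934, q=2007
…
i=8: a=3 ⇒ p=216991, q=23001
i=9: a=2 ⇒ p=500001, q=53000
→ (500001, 53000).  Check: 500001²=250001000001, 89·53000²=250001000000, difference 1.

500001 53000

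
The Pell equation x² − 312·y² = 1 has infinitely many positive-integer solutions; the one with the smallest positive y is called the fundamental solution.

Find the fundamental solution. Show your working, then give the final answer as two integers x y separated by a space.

53 3

d=312: √d = [17; 1,1,1,34] (ℓ=4, even), read p_3/q_3
i=0: a=17 ⇒ p=17, q=1
i=1: a=1 ⇒ p=18, q=1
i=2: a=1 ⇒ p=35, q=2
i=3: a=1 ⇒ p=53, q=3
→ (53, 3).  Check: 53²=2809, 312·3²=2808, difference 1.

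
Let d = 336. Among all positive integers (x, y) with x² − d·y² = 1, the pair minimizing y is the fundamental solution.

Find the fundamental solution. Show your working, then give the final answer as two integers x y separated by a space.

√336 = [18; 3,36, …], period ℓ=2 (even) → k=1
i=0: a=18 ⇒ p=18, q=1
i=1: a=3 ⇒ p=55, q=3
fundamental: x₁=55, y₁=3  (since 3025 − 336·9 = 1)

55 3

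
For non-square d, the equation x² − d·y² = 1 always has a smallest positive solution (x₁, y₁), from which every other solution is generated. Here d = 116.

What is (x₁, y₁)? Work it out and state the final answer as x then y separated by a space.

9801 910

d=116: √d = [10; 1,3,2,1,4,1,2,3,1,20] (ℓ=10, even), read p_9/q_9
a_0=10:  p_0=10·1+0=10,  q_0=10·0+1=1
a_1=1:  p_1=1·10+1=11,  q_1=1·1+0=1
…
a_3=2:  p_3=2·43+11=97,  q_3=2·4+1=9
a_4=1:  p_4=1·97+43=140,  q_4=1·9+4=13
a_5=4:  p_5=4·140+97=657,  q_5=4·13+9=61
…
a_7=2:  p_7=2·797+657=2251,  q_7=2·74+61=209
a_8=3:  p_8=3·2251+797=7550,  q_8=3·209+74=701
a_9=1:  p_9=1·7550+2251=9801,  q_9=1·701+209=910
→ (9801, 910).  Check: 9801²=96059601, 116·910²=96059600, difference 1.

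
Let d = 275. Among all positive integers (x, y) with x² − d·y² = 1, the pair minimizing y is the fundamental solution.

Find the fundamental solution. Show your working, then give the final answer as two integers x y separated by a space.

[16; 1,1,2,1,1,32] for √275; ℓ=6 ⇒ convergent index 5
k=0  a_k=16  p_k/q_k = 16/1
…
k=2  a_k=1  p_k/q_k = 33/2
k=3  a_k=2  p_k/q_k = 83/5
k=4  a_k=1  p_k/q_k = 116/7
k=5  a_k=1  p_k/q_k = 199/12
(x₁, y₁) = (199, 12);  199² − 275·12² = 1 ✓

199 12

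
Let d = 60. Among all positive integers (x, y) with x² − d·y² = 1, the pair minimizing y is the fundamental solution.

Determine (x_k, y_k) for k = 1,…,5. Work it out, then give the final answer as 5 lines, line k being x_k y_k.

d=60: √d = [7; 1,2,1,14] (ℓ=4, even), read p_3/q_3
step 0: (7, 1)  from 7·(1,0) + (0,1)
…
step 2: (23, 3)  from 2·(8,1) + (7,1)
step 3: (31, 4)  from 1·(23,3) + (8,1)
(x₁, y₁) = (31, 4);  31² − 60·4² = 1 ✓
(x_2, y_2) = (31·31 + 60·4·4, 31·4 + 4·31) = (1921, 248)
(x_3, y_3) = (31·1921 + 60·4·248, 31·248 + 4·1921) = (119071, 15372)
(x_4, y_4) = (31·119071 + 60·4·15372, 31·15372 + 4·119071) = (7380481, 952816)
(x_5, y_5) = (31·7380481 + 60·4·952816, 31·952816 + 4·7380481) = (457470751, 59059220)

31 4
1921 248
119071 15372
7380481 952816
457470751 59059220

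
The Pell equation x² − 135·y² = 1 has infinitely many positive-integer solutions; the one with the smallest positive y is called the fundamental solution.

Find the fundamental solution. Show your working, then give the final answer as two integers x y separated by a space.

244 21

d=135: √d = [11; 1,1,1,1,1,1,1,22] (ℓ=8, even), read p_7/q_7
i=0: a=11 ⇒ p=11, q=1
i=1: a=1 ⇒ p=12, q=1
i=2: a=1 ⇒ p=23, q=2
…
i=4: a=1 ⇒ p=58, q=5
i=5: a=1 ⇒ p=93, q=8
i=6: a=1 ⇒ p=151, q=13
i=7: a=1 ⇒ p=244, q=21
→ (244, 21).  Check: 244²=59536, 135·21²=59535, difference 1.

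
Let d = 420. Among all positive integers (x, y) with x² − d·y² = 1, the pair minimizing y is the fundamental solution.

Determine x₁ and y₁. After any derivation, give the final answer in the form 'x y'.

41 2

[20; 2,40] for √420; ℓ=2 ⇒ convergent index 1
a_0=20:  p_0=20·1+0=20,  q_0=20·0+1=1
a_1=2:  p_1=2·20+1=41,  q_1=2·1+0=2
→ (41, 2).  Check: 41²=1681, 420·2²=1680, difference 1.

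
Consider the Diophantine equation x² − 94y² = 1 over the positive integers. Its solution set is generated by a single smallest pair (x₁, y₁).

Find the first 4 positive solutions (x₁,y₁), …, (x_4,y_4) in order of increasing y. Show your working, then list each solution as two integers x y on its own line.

2143295 221064
9187426914049 947610731760
39382732335491159615 4062018686654877336
168817626601983862467148801 17412208682026983028992480

√94 → a₀=9, period (1,2,3,1,1,…,2,1,18); ℓ=16 even so k=15
i=0: a=9 ⇒ p=9, q=1
…
i=2: a=2 ⇒ p=29, q=3
i=3: a=3 ⇒ p=97, q=10
i=4: a=1 ⇒ p=126, q=13
i=5: a=1 ⇒ p=223, q=23
i=6: a=5 ⇒ p=1241, q=128
…
i=9: a=1 ⇒ p=14417, q=1487
i=10: a=5 ⇒ p=85038, q=8771
i=11: a=1 ⇒ p=99455, q=10258
…
i=13: a=3 ⇒ p=652934, q=67345
i=14: a=2 ⇒ p=1490361, q=153719
i=15: a=1 ⇒ p=2143295, q=221064
(x₁, y₁) = (2143295, 221064);  2143295² − 94·221064² = 1 ✓
k=2:  x_2 = 2143295·2143295+94·221064·221064 = 9187426914049,  y_2 = 2143295·221064+221064·2143295 = 947610731760
k=3:  x_3 = 2143295·9187426914049+94·221064·947610731760 = 39382732335491159615,  y_3 = 2143295·947610731760+221064·9187426914049 = 4062018686654877336
k=4:  x_4 = 2143295·39382732335491159615+94·221064·4062018686654877336 = 168817626601983862467148801,  y_4 = 2143295·4062018686654877336+221064·39382732335491159615 = 17412208682026983028992480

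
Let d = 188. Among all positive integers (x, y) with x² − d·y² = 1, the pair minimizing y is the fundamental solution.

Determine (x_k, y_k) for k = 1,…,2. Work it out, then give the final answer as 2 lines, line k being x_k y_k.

4607 336
42448897 3095904

√188 → a₀=13, period (1,2,2,6,2,2,1,26); ℓ=8 even so k=7
a_0=13:  p_0=13·1+0=13,  q_0=13·0+1=1
a_1=1:  p_1=1·13+1=14,  q_1=1·1+0=1
…
a_3=2:  p_3=2·41+14=96,  q_3=2·3+1=7
…
a_5=2:  p_5=2·617+96=1330,  q_5=2·45+7=97
a_6=2:  p_6=2·1330+617=3277,  q_6=2·97+45=239
a_7=1:  p_7=1·3277+1330=4607,  q_7=1·239+97=336
→ (4607, 336).  Check: 4607²=21224449, 188·336²=21224448, difference 1.
(x_2, y_2) = (4607·4607 + 188·336·336, 4607·336 + 336·4607) = (42448897, 3095904)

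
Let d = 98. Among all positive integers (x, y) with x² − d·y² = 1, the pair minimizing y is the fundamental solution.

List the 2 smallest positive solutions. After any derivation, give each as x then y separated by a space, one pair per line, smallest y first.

99 10
19601 1980

√98 → a₀=9, period (1,8,1,18); ℓ=4 even so k=3
a_0=9:  p_0=9·1+0=9,  q_0=9·0+1=1
a_1=1:  p_1=1·9+1=10,  q_1=1·1+0=1
a_2=8:  p_2=8·10+9=89,  q_2=8·1+1=9
a_3=1:  p_3=1·89+10=99,  q_3=1·9+1=10
→ (99, 10).  Check: 99²=9801, 98·10²=9800, difference 1.
k=2:  x_2 = 99·99+98·10·10 = 19601,  y_2 = 99·10+10·99 = 1980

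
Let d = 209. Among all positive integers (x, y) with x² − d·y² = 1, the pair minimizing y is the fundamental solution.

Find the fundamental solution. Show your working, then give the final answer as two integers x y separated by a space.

46551 3220

d=209: √d = [14; 2,5,3,2,3,5,2,28] (ℓ=8, even), read p_7/q_7
a_0=14:  p_0=14·1+0=14,  q_0=14·0+1=1
…
a_2=5:  p_2=5·29+14=159,  q_2=5·2+1=11
…
a_4=2:  p_4=2·506+159=1171,  q_4=2·35+11=81
…
a_6=5:  p_6=5·4019+1171=21266,  q_6=5·278+81=1471
a_7=2:  p_7=2·21266+4019=46551,  q_7=2·1471+278=3220
fundamental: x₁=46551, y₁=3220  (since 2166995601 − 209·10368400 = 1)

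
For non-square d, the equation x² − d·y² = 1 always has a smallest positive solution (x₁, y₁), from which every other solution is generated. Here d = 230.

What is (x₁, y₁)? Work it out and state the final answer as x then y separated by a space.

[15; 6,30] for √230; ℓ=2 ⇒ convergent index 1
a_0=15:  p_0=15·1+0=15,  q_0=15·0+1=1
a_1=6:  p_1=6·15+1=91,  q_1=6·1+0=6
(x₁, y₁) = (91, 6);  91² − 230·6² = 1 ✓

91 6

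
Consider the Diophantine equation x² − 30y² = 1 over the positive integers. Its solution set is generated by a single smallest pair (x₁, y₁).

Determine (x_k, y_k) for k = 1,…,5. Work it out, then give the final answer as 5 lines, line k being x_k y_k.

11 2
241 44
5291 966
116161 21208
2550251 465610

[5; 2,10] for √30; ℓ=2 ⇒ convergent index 1
step 0: (5, 1)  from 5·(1,0) + (0,1)
step 1: (11, 2)  from 2·(5,1) + (1,0)
→ (11, 2).  Check: 11²=121, 30·2²=120, difference 1.
n=2: (11,2)∘(11,2) = (11·11+30·2·2, 11·2+2·11) = (241,44)
n=3: (241,44)∘(11,2) = (11·241+30·2·44, 11·44+2·241) = (5291,966)
n=4: (5291,966)∘(11,2) = (11·5291+30·2·966, 11·966+2·5291) = (116161,21208)
n=5: (116161,21208)∘(11,2) = (11·116161+30·2·21208, 11·21208+2·116161) = (2550251,465610)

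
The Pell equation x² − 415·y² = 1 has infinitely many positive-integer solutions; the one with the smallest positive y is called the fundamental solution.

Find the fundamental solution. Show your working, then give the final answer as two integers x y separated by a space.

18412804 903849

d=415: √d = [20; 2,1,2,4,6,…,1,2,40] (ℓ=16, even), read p_15/q_15
step 0: (20, 1)  from 20·(1,0) + (0,1)
…
step 3: (163, 8)  from 2·(61,3) + (41,2)
…
step 7: (9595, 471)  from 1·(5154,253) + (4441,218)
…
step 9: (43534, 2137)  from 1·(33939,1666) + (9595,471)
…
step 12: (2110961, 103623)  from 4·(508372,24955) + (77473,3803)
…
step 14: (6841255, 335824)  from 1·(4730294,232201) + (2110961,103623)
step 15: (18412804, 903849)  from 2·(6841255,335824) + (4730294,232201)
→ (18412804, 903849).  Check: 18412804²=339031351142416, 415·903849²=339031351142415, difference 1.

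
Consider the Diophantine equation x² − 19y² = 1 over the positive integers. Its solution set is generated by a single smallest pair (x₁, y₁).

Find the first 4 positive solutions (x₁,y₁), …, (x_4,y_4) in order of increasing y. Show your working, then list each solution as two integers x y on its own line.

d=19: √d = [4; 2,1,3,1,2,8] (ℓ=6, even), read p_5/q_5
k=0  a_k=4  p_k/q_k = 4/1
k=1  a_k=2  p_k/q_k = 9/2
k=2  a_k=1  p_k/q_k = 13/3
…
k=4  a_k=1  p_k/q_k = 61/14
k=5  a_k=2  p_k/q_k = 170/39
→ (170, 39).  Check: 170²=28900, 19·39²=28899, difference 1.
(x_2, y_2) = (170·170 + 19·39·39, 170·39 + 39·170) = (57799, 13260)
(x_3, y_3) = (170·57799 + 19·39·13260, 170·13260 + 39·57799) = (19651490, 4508361)
(x_4, y_4) = (170·19651490 + 19·39·4508361, 170·4508361 + 39·19651490) = (6681448801, 1532829480)

170 39
57799 13260
19651490 4508361
6681448801 1532829480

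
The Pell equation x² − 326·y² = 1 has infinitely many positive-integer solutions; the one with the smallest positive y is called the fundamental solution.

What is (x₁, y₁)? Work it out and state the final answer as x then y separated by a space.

325 18

√326 = [18; 18,36, …], period ℓ=2 (even) → k=1
i=0: a=18 ⇒ p=18, q=1
i=1: a=18 ⇒ p=325, q=18
→ (325, 18).  Check: 325²=105625, 326·18²=105624, difference 1.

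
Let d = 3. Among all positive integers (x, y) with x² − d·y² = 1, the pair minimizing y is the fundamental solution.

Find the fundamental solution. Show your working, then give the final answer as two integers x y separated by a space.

[1; 1,2] for √3; ℓ=2 ⇒ convergent index 1
a_0=1:  p_0=1·1+0=1,  q_0=1·0+1=1
a_1=1:  p_1=1·1+1=2,  q_1=1·1+0=1
fundamental: x₁=2, y₁=1  (since 4 − 3·1 = 1)

2 1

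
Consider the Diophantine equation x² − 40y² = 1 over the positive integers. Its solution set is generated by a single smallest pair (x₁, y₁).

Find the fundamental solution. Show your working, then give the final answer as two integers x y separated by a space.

[6; 3,12] for √40; ℓ=2 ⇒ convergent index 1
a_0=6:  p_0=6·1+0=6,  q_0=6·0+1=1
a_1=3:  p_1=3·6+1=19,  q_1=3·1+0=3
fundamental: x₁=19, y₁=3  (since 361 − 40·9 = 1)

19 3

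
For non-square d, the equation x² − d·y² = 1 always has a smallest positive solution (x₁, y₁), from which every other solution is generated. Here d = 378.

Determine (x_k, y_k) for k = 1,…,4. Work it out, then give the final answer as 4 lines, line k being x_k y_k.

[19; 2,3,1,4,1,3,2,38] for √378; ℓ=8 ⇒ convergent index 7
step 0: (19, 1)  from 19·(1,0) + (0,1)
step 1: (39, 2)  from 2·(19,1) + (1,0)
step 2: (136, 7)  from 3·(39,2) + (19,1)
step 3: (175, 9)  from 1·(136,7) + (39,2)
step 4: (836, 43)  from 4·(175,9) + (136,7)
step 5: (1011, 52)  from 1·(836,43) + (175,9)
step 6: (3869, 199)  from 3·(1011,52) + (836,43)
step 7: (8749, 450)  from 2·(3869,199) + (1011,52)
fundamental: x₁=8749, y₁=450  (since 76545001 − 378·202500 = 1)
(x_2, y_2) = (8749·8749 + 378·450·450, 8749·450 + 450·8749) = (153090001, 7874100)
(x_3, y_3) = (8749·153090001 + 378·450·7874100, 8749·7874100 + 450·153090001) = (2678768828749, 137781001350)
(x_4, y_4) = (8749·2678768828749 + 378·450·137781001350, 8749·137781001350 + 450·2678768828749) = (46873096812360001, 2410891953748200)

8749 450
153090001 7874100
2678768828749 137781001350
46873096812360001 2410891953748200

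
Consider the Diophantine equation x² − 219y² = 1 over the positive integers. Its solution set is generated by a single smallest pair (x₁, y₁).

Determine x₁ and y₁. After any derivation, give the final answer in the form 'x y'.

d=219: √d = [14; 1,3,1,28] (ℓ=4, even), read p_3/q_3
i=0: a=14 ⇒ p=14, q=1
i=1: a=1 ⇒ p=15, q=1
i=2: a=3 ⇒ p=59, q=4
i=3: a=1 ⇒ p=74, q=5
fundamental: x₁=74, y₁=5  (since 5476 − 219·25 = 1)

74 5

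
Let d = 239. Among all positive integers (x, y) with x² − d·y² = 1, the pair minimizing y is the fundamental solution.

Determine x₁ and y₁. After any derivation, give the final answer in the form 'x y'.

6195120 400729

√239 = [15; 2,5,1,2,4,15,4,2,1,5,2,30, …], period ℓ=12 (even) → k=11
a_0=15:  p_0=15·1+0=15,  q_0=15·0+1=1
a_1=2:  p_1=2·15+1=31,  q_1=2·1+0=2
a_2=5:  p_2=5·31+15=170,  q_2=5·2+1=11
…
a_4=2:  p_4=2·201+170=572,  q_4=2·13+11=37
…
a_6=15:  p_6=15·2489+572=37907,  q_6=15·161+37=2452
…
a_8=2:  p_8=2·154117+37907=346141,  q_8=2·9969+2452=22390
a_9=1:  p_9=1·346141+154117=500258,  q_9=1·22390+9969=32359
a_10=5:  p_10=5·500258+346141=2847431,  q_10=5·32359+22390=184185
a_11=2:  p_11=2·2847431+500258=6195120,  q_11=2·184185+32359=400729
→ (6195120, 400729).  Check: 6195120²=38379511814400, 239·400729²=38379511814399, difference 1.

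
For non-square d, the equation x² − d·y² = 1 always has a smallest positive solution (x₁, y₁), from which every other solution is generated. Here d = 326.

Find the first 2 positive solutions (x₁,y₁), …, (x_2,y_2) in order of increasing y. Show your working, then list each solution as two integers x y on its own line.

325 18
211249 11700

d=326: √d = [18; 18,36] (ℓ=2, even), read p_1/q_1
i=0: a=18 ⇒ p=18, q=1
i=1: a=18 ⇒ p=325, q=18
fundamental: x₁=325, y₁=18  (since 105625 − 326·324 = 1)
k=2:  x_2 = 325·325+326·18·18 = 211249,  y_2 = 325·18+18·325 = 11700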